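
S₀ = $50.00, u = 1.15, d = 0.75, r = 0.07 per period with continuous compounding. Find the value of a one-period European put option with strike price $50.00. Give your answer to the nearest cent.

$2.26

Risk-neutral probability p = (e^0.07 − 0.75)/(1.15 − 0.75) = 0.3225/0.4000 = 0.8063
Terminal stock prices: S_u = 57.5, S_d = 37.5
Terminal payoffs (K − S): max(-7.5, 0) = 0, max(12.5, 0) = 12.5
Node 0 (S = 50): V_0 = e^(−0.07)·[0.8063·0.0000 + 0.1937·12.5000] = 2.2579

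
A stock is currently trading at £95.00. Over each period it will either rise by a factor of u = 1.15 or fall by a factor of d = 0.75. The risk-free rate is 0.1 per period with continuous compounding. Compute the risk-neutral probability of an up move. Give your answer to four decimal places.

p = 0.8879

Risk-neutral probability p = (e^0.1 − 0.75)/(1.15 − 0.75) = 0.3552/0.4000 = 0.8879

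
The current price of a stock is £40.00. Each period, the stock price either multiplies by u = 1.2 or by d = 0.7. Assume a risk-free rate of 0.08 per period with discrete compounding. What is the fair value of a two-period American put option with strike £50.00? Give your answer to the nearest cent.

Risk-neutral probability p = (1 + 0.08 − 0.7)/(1.2 − 0.7) = 0.3800/0.5000 = 0.7600
Terminal stock prices: S_uu = 57.6, S_ud = 33.6, S_dd = 19.6
Terminal payoffs (K − S): max(-7.6, 0) = 0, max(16.4, 0) = 16.4, max(30.4, 0) = 30.4
Node u (S = 48): continuation = 1/1.08·[0.7600·0.0000 + 0.2400·16.4000] = 3.6444; exercise value = 2.0000 ≤ continuation, so V_u = 3.6444
Node d (S = 28): continuation = 1/1.08·[0.7600·16.4000 + 0.2400·30.4000] = 18.2963; exercise value = 22.0000 > continuation, so V_d = 22.0000 (exercise)
Node 0 (S = 40): continuation = 1/1.08·[0.7600·3.6444 + 0.2400·22.0000] = 7.4535; exercise value = 10.0000 > continuation, so V_0 = 10.0000 (exercise)

£10.00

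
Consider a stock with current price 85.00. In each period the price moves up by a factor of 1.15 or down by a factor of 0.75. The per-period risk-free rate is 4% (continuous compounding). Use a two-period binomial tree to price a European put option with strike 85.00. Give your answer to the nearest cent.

Risk-neutral probability p = (e^0.04 − 0.75)/(1.15 − 0.75) = 0.2908/0.4000 = 0.7270
Terminal stock prices: S_uu = 112.4, S_ud = 73.31, S_dd = 47.81
Terminal payoffs (K − S): max(-27.41, 0) = 0, max(11.69, 0) = 11.69, max(37.19, 0) = 37.19
Node u (S = 97.75): V_u = e^(−0.04)·[0.7270·0.0000 + 0.2730·11.6875] = 3.0653
Node d (S = 63.75): V_d = e^(−0.04)·[0.7270·11.6875 + 0.2730·37.1875] = 17.9171
Node 0 (S = 85): V_0 = e^(−0.04)·[0.7270·3.0653 + 0.2730·17.9171] = 6.8403

6.84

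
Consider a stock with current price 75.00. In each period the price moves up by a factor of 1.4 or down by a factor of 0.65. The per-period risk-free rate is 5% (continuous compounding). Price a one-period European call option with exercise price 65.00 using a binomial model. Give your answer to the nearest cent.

Risk-neutral probability p = (e^0.05 − 0.65)/(1.4 − 0.65) = 0.4013/0.7500 = 0.5350
Terminal stock prices: S_u = 105, S_d = 48.75
Terminal payoffs (S − K): max(40, 0) = 40, max(-16.25, 0) = 0
Node 0 (S = 75): V_0 = e^(−0.05)·[0.5350·40.0000 + 0.4650·0.0000] = 20.3574

20.36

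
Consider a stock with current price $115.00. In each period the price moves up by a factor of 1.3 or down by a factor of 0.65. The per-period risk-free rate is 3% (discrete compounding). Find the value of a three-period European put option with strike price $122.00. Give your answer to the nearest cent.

Risk-neutral probability p = (1 + 0.03 − 0.65)/(1.3 − 0.65) = 0.3800/0.6500 = 0.5846
Terminal stock prices: S_uuu = 252.7, S_uud = 126.3, S_udd = 63.16, S_ddd = 31.58
Terminal payoffs (K − S): max(-130.7, 0) = 0, max(-4.328, 0) = 0, max(58.84, 0) = 58.84, max(90.42, 0) = 90.42
Node uu (S = 194.4): V_uu = 1/1.03·[0.5846·0.0000 + 0.4154·0.0000] = 0.0000
Node ud (S = 97.17): V_ud = 1/1.03·[0.5846·0.0000 + 0.4154·58.8362] = 23.7278
Node dd (S = 48.59): V_dd = 1/1.03·[0.5846·58.8362 + 0.4154·90.4181] = 69.8591
Node u (S = 149.5): V_u = 1/1.03·[0.5846·0.0000 + 0.4154·23.7278] = 9.5691
Node d (S = 74.75): V_d = 1/1.03·[0.5846·23.7278 + 0.4154·69.8591] = 41.6408
Node 0 (S = 115): V_0 = 1/1.03·[0.5846·9.5691 + 0.4154·41.6408] = 22.2245

$22.22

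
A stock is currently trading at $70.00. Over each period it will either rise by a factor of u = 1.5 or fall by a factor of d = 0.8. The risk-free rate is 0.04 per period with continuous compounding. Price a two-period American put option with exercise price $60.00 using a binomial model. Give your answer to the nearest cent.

$6.04

Risk-neutral probability p = (e^0.04 − 0.8)/(1.5 − 0.8) = 0.2408/0.7000 = 0.3440
Terminal stock prices: S_uu = 157.5, S_ud = 84, S_dd = 44.8
Terminal payoffs (K − S): max(-97.5, 0) = 0, max(-24, 0) = 0, max(15.2, 0) = 15.2
Node u (S = 105): continuation = e^(−0.04)·[0.3440·0.0000 + 0.6560·0.0000] = 0.0000; exercise value = 0.0000 ≤ continuation, so V_u = 0.0000
Node d (S = 56): continuation = e^(−0.04)·[0.3440·0.0000 + 0.6560·15.2000] = 9.5800; exercise value = 4.0000 ≤ continuation, so V_d = 9.5800
Node 0 (S = 70): continuation = e^(−0.04)·[0.3440·0.0000 + 0.6560·9.5800] = 6.0379; exercise value = 0.0000 ≤ continuation, so V_0 = 6.0379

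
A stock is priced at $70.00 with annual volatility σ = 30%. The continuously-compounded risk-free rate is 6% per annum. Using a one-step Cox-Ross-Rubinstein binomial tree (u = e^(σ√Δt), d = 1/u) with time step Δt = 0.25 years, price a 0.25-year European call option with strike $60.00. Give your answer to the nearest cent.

CRR parameters: u = e^(σ√Δt) = e^(0.3·√0.25) = 1.1618, d = 1/u = 0.8607
Per-period rate: rΔt = 0.06·0.25 = 0.015, so R = e^0.015 = 1.0151
Risk-neutral probability p = (e^0.015 − 0.8607)/(1.1618 − 0.8607) = 0.1544/0.3011 = 0.5128
Terminal stock prices: S_u = 81.33, S_d = 60.25
Terminal payoffs (S − K): max(21.33, 0) = 21.33, max(0.2496, 0) = 0.2496
Node 0 (S = 70): V_0 = e^(−0.015)·[0.5128·21.3284 + 0.4872·0.2496] = 10.8933

$10.89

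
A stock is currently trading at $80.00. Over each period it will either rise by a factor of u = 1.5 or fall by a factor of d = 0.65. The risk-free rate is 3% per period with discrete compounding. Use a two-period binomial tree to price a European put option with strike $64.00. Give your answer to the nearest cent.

Risk-neutral probability p = (1 + 0.03 − 0.65)/(1.5 − 0.65) = 0.3800/0.8500 = 0.4471
Terminal stock prices: S_uu = 180, S_ud = 78, S_dd = 33.8
Terminal payoffs (K − S): max(-116, 0) = 0, max(-14, 0) = 0, max(30.2, 0) = 30.2
Node u (S = 120): V_u = 1/1.03·[0.4471·0.0000 + 0.5529·0.0000] = 0.0000
Node d (S = 52): V_d = 1/1.03·[0.4471·0.0000 + 0.5529·30.2000] = 16.2125
Node 0 (S = 80): V_0 = 1/1.03·[0.4471·0.0000 + 0.5529·16.2125] = 8.7034

$8.70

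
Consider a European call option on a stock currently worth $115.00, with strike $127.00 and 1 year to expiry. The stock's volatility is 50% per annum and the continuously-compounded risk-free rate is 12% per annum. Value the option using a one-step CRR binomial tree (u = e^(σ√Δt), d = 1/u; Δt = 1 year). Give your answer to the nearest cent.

$27.76

CRR parameters: u = e^(σ√Δt) = e^(0.5·√1) = 1.6487, d = 1/u = 0.6065
Per-period rate: rΔt = 0.12·1 = 0.12, so R = e^0.12 = 1.1275
Risk-neutral probability p = (e^0.12 − 0.6065)/(1.6487 − 0.6065) = 0.5210/1.0422 = 0.4999
Terminal stock prices: S_u = 189.6, S_d = 69.75
Terminal payoffs (S − K): max(62.6, 0) = 62.6, max(-57.25, 0) = 0
Node 0 (S = 115): V_0 = e^(−0.12)·[0.4999·62.6029 + 0.5001·0.0000] = 27.7550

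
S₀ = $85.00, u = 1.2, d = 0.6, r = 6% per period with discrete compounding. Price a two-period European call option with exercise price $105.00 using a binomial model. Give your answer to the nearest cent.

$9.10

Risk-neutral probability p = (1 + 0.06 − 0.6)/(1.2 − 0.6) = 0.4600/0.6000 = 0.7667
Terminal stock prices: S_uu = 122.4, S_ud = 61.2, S_dd = 30.6
Terminal payoffs (S − K): max(17.4, 0) = 17.4, max(-43.8, 0) = 0, max(-74.4, 0) = 0
Node u (S = 102): V_u = 1/1.06·[0.7667·17.4000 + 0.2333·0.0000] = 12.5849
Node d (S = 51): V_d = 1/1.06·[0.7667·0.0000 + 0.2333·0.0000] = 0.0000
Node 0 (S = 85): V_0 = 1/1.06·[0.7667·12.5849 + 0.2333·0.0000] = 9.1023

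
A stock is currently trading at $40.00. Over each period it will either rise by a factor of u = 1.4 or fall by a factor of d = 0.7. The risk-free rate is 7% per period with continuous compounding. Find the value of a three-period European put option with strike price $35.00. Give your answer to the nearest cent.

Risk-neutral probability p = (e^0.07 − 0.7)/(1.4 − 0.7) = 0.3725/0.7000 = 0.5322
Terminal stock prices: S_uuu = 109.8, S_uud = 54.88, S_udd = 27.44, S_ddd = 13.72
Terminal payoffs (K − S): max(-74.76, 0) = 0, max(-19.88, 0) = 0, max(7.56, 0) = 7.56, max(21.28, 0) = 21.28
Node uu (S = 78.4): V_uu = e^(−0.07)·[0.5322·0.0000 + 0.4678·0.0000] = 0.0000
Node ud (S = 39.2): V_ud = e^(−0.07)·[0.5322·0.0000 + 0.4678·7.5600] = 3.2978
Node dd (S = 19.6): V_dd = e^(−0.07)·[0.5322·7.5600 + 0.4678·21.2800] = 13.0338
Node u (S = 56): V_u = e^(−0.07)·[0.5322·0.0000 + 0.4678·3.2978] = 1.4386
Node d (S = 28): V_d = e^(−0.07)·[0.5322·3.2978 + 0.4678·13.0338] = 7.3218
Node 0 (S = 40): V_0 = e^(−0.07)·[0.5322·1.4386 + 0.4678·7.3218] = 3.9077

$3.91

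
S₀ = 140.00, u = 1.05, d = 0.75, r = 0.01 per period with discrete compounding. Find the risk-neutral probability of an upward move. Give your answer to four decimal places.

p = 0.8667

Risk-neutral probability p = (1 + 0.01 − 0.75)/(1.05 − 0.75) = 0.2600/0.3000 = 0.8667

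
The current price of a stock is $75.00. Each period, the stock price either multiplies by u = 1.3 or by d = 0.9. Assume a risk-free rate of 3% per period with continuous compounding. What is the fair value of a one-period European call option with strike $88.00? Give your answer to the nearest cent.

Risk-neutral probability p = (e^0.03 − 0.9)/(1.3 − 0.9) = 0.1305/0.4000 = 0.3261
Terminal stock prices: S_u = 97.5, S_d = 67.5
Terminal payoffs (S − K): max(9.5, 0) = 9.5, max(-20.5, 0) = 0
Node 0 (S = 75): V_0 = e^(−0.03)·[0.3261·9.5000 + 0.6739·0.0000] = 3.0067

$3.01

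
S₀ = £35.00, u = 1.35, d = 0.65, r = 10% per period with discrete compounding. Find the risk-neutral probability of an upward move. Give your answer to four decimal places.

Risk-neutral probability p = (1 + 0.1 − 0.65)/(1.35 − 0.65) = 0.4500/0.7000 = 0.6429

p = 0.6429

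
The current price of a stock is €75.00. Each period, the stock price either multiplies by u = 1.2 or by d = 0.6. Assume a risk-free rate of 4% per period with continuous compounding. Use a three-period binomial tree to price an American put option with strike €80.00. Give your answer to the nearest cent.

€15.53

Risk-neutral probability p = (e^0.04 − 0.6)/(1.2 − 0.6) = 0.4408/0.6000 = 0.7347
Terminal stock prices: S_uuu = 129.6, S_uud = 64.8, S_udd = 32.4, S_ddd = 16.2
Terminal payoffs (K − S): max(-49.6, 0) = 0, max(15.2, 0) = 15.2, max(47.6, 0) = 47.6, max(63.8, 0) = 63.8
Node uu (S = 108): continuation = e^(−0.04)·[0.7347·0.0000 + 0.2653·15.2000] = 3.8747; exercise value = 0.0000 ≤ continuation, so V_uu = 3.8747
Node ud (S = 54): continuation = e^(−0.04)·[0.7347·15.2000 + 0.2653·47.6000] = 22.8632; exercise value = 26.0000 > continuation, so V_ud = 26.0000 (exercise)
Node dd (S = 27): continuation = e^(−0.04)·[0.7347·47.6000 + 0.2653·63.8000] = 49.8632; exercise value = 53.0000 > continuation, so V_dd = 53.0000 (exercise)
Node u (S = 90): continuation = e^(−0.04)·[0.7347·3.8747 + 0.2653·26.0000] = 9.3628; exercise value = 0.0000 ≤ continuation, so V_u = 9.3628
Node d (S = 45): continuation = e^(−0.04)·[0.7347·26.0000 + 0.2653·53.0000] = 31.8632; exercise value = 35.0000 > continuation, so V_d = 35.0000 (exercise)
Node 0 (S = 75): continuation = e^(−0.04)·[0.7347·9.3628 + 0.2653·35.0000] = 15.5309; exercise value = 5.0000 ≤ continuation, so V_0 = 15.5309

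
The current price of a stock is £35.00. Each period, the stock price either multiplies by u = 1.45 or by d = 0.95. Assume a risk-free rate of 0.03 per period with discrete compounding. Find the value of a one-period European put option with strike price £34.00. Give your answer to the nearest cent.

£0.61

Risk-neutral probability p = (1 + 0.03 − 0.95)/(1.45 − 0.95) = 0.0800/0.5000 = 0.1600
Terminal stock prices: S_u = 50.75, S_d = 33.25
Terminal payoffs (K − S): max(-16.75, 0) = 0, max(0.75, 0) = 0.75
Node 0 (S = 35): V_0 = 1/1.03·[0.1600·0.0000 + 0.8400·0.7500] = 0.6117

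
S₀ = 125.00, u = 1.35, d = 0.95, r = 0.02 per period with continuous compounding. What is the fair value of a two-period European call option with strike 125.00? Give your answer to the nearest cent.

Risk-neutral probability p = (e^0.02 − 0.95)/(1.35 − 0.95) = 0.0702/0.4000 = 0.1755
Terminal stock prices: S_uu = 227.8, S_ud = 160.3, S_dd = 112.8
Terminal payoffs (S − K): max(102.8, 0) = 102.8, max(35.31, 0) = 35.31, max(-12.19, 0) = 0
Node u (S = 168.8): V_u = e^(−0.02)·[0.1755·102.8125 + 0.8245·35.3125] = 46.2252
Node d (S = 118.8): V_d = e^(−0.02)·[0.1755·35.3125 + 0.8245·0.0000] = 6.0747
Node 0 (S = 125): V_0 = e^(−0.02)·[0.1755·46.2252 + 0.8245·6.0747] = 12.8615

12.86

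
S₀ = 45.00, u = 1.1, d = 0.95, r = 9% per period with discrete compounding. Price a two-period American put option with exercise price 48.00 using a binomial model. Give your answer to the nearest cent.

3.00

Risk-neutral probability p = (1 + 0.09 − 0.95)/(1.1 − 0.95) = 0.1400/0.1500 = 0.9333
Terminal stock prices: S_uu = 54.45, S_ud = 47.03, S_dd = 40.61
Terminal payoffs (K − S): max(-6.45, 0) = 0, max(0.975, 0) = 0.975, max(7.388, 0) = 7.388
Node u (S = 49.5): continuation = 1/1.09·[0.9333·0.0000 + 0.0667·0.9750] = 0.0596; exercise value = 0.0000 ≤ continuation, so V_u = 0.0596
Node d (S = 42.75): continuation = 1/1.09·[0.9333·0.9750 + 0.0667·7.3875] = 1.2867; exercise value = 5.2500 > continuation, so V_d = 5.2500 (exercise)
Node 0 (S = 45): continuation = 1/1.09·[0.9333·0.0596 + 0.0667·5.2500] = 0.3722; exercise value = 3.0000 > continuation, so V_0 = 3.0000 (exercise)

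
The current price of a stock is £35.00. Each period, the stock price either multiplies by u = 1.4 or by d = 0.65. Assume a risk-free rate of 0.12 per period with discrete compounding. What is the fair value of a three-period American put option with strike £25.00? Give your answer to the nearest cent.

Risk-neutral probability p = (1 + 0.12 − 0.65)/(1.4 − 0.65) = 0.4700/0.7500 = 0.6267
Terminal stock prices: S_uuu = 96.04, S_uud = 44.59, S_udd = 20.7, S_ddd = 9.612
Terminal payoffs (K − S): max(-71.04, 0) = 0, max(-19.59, 0) = 0, max(4.297, 0) = 4.297, max(15.39, 0) = 15.39
Node uu (S = 68.6): continuation = 1/1.12·[0.6267·0.0000 + 0.3733·0.0000] = 0.0000; exercise value = 0.0000 ≤ continuation, so V_uu = 0.0000
Node ud (S = 31.85): continuation = 1/1.12·[0.6267·0.0000 + 0.3733·4.2975] = 1.4325; exercise value = 0.0000 ≤ continuation, so V_ud = 1.4325
Node dd (S = 14.79): continuation = 1/1.12·[0.6267·4.2975 + 0.3733·15.3881] = 7.5339; exercise value = 10.2125 > continuation, so V_dd = 10.2125 (exercise)
Node u (S = 49): continuation = 1/1.12·[0.6267·0.0000 + 0.3733·1.4325] = 0.4775; exercise value = 0.0000 ≤ continuation, so V_u = 0.4775
Node d (S = 22.75): continuation = 1/1.12·[0.6267·1.4325 + 0.3733·10.2125] = 4.2057; exercise value = 2.2500 ≤ continuation, so V_d = 4.2057
Node 0 (S = 35): continuation = 1/1.12·[0.6267·0.4775 + 0.3733·4.2057] = 1.6691; exercise value = 0.0000 ≤ continuation, so V_0 = 1.6691

£1.67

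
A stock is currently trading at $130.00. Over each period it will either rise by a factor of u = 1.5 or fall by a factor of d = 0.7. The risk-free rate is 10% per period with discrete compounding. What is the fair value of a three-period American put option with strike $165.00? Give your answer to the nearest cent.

$40.16

Risk-neutral probability p = (1 + 0.1 − 0.7)/(1.5 − 0.7) = 0.4000/0.8000 = 0.5000
Terminal stock prices: S_uuu = 438.8, S_uud = 204.8, S_udd = 95.55, S_ddd = 44.59
Terminal payoffs (K − S): max(-273.8, 0) = 0, max(-39.75, 0) = 0, max(69.45, 0) = 69.45, max(120.4, 0) = 120.4
Node uu (S = 292.5): continuation = 1/1.1·[0.5000·0.0000 + 0.5000·0.0000] = 0.0000; exercise value = 0.0000 ≤ continuation, so V_uu = 0.0000
Node ud (S = 136.5): continuation = 1/1.1·[0.5000·0.0000 + 0.5000·69.4500] = 31.5682; exercise value = 28.5000 ≤ continuation, so V_ud = 31.5682
Node dd (S = 63.7): continuation = 1/1.1·[0.5000·69.4500 + 0.5000·120.4100] = 86.3000; exercise value = 101.3000 > continuation, so V_dd = 101.3000 (exercise)
Node u (S = 195): continuation = 1/1.1·[0.5000·0.0000 + 0.5000·31.5682] = 14.3492; exercise value = 0.0000 ≤ continuation, so V_u = 14.3492
Node d (S = 91): continuation = 1/1.1·[0.5000·31.5682 + 0.5000·101.3000] = 60.3946; exercise value = 74.0000 > continuation, so V_d = 74.0000 (exercise)
Node 0 (S = 130): continuation = 1/1.1·[0.5000·14.3492 + 0.5000·74.0000] = 40.1587; exercise value = 35.0000 ≤ continuation, so V_0 = 40.1587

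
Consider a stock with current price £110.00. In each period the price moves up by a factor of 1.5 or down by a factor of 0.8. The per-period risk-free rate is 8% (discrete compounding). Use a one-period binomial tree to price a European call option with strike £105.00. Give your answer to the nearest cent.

Risk-neutral probability p = (1 + 0.08 − 0.8)/(1.5 − 0.8) = 0.2800/0.7000 = 0.4000
Terminal stock prices: S_u = 165, S_d = 88
Terminal payoffs (S − K): max(60, 0) = 60, max(-17, 0) = 0
Node 0 (S = 110): V_0 = 1/1.08·[0.4000·60.0000 + 0.6000·0.0000] = 22.2222

£22.22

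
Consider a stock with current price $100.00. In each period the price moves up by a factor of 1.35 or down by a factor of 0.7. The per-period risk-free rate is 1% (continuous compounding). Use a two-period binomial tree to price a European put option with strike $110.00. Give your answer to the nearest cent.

$23.94

Risk-neutral probability p = (e^0.01 − 0.7)/(1.35 − 0.7) = 0.3101/0.6500 = 0.4770
Terminal stock prices: S_uu = 182.3, S_ud = 94.5, S_dd = 49
Terminal payoffs (K − S): max(-72.25, 0) = 0, max(15.5, 0) = 15.5, max(61, 0) = 61
Node u (S = 135): V_u = e^(−0.01)·[0.4770·0.0000 + 0.5230·15.5000] = 8.0258
Node d (S = 70): V_d = e^(−0.01)·[0.4770·15.5000 + 0.5230·61.0000] = 38.9055
Node 0 (S = 100): V_0 = e^(−0.01)·[0.4770·8.0258 + 0.5230·38.9055] = 23.9353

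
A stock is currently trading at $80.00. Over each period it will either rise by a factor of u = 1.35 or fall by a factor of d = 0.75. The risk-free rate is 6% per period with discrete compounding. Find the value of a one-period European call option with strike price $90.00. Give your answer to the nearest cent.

$8.77

Risk-neutral probability p = (1 + 0.06 − 0.75)/(1.35 − 0.75) = 0.3100/0.6000 = 0.5167
Terminal stock prices: S_u = 108, S_d = 60
Terminal payoffs (S − K): max(18, 0) = 18, max(-30, 0) = 0
Node 0 (S = 80): V_0 = 1/1.06·[0.5167·18.0000 + 0.4833·0.0000] = 8.7736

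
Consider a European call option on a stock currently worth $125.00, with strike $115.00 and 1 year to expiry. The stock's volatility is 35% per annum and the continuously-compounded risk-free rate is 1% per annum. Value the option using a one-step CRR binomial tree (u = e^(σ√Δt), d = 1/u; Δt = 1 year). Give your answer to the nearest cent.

CRR parameters: u = e^(σ√Δt) = e^(0.35·√1) = 1.4191, d = 1/u = 0.7047
Per-period rate: rΔt = 0.01·1 = 0.01, so R = e^0.01 = 1.0101
Risk-neutral probability p = (e^0.01 − 0.7047)/(1.4191 − 0.7047) = 0.3054/0.7144 = 0.4275
Terminal stock prices: S_u = 177.4, S_d = 88.09
Terminal payoffs (S − K): max(62.38, 0) = 62.38, max(-26.91, 0) = 0
Node 0 (S = 125): V_0 = e^(−0.01)·[0.4275·62.3834 + 0.5725·0.0000] = 26.4005

$26.40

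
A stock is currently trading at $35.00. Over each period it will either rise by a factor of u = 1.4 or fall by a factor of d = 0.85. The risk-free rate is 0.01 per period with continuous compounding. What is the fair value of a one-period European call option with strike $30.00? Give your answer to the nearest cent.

$5.47

Risk-neutral probability p = (e^0.01 − 0.85)/(1.4 − 0.85) = 0.1601/0.5500 = 0.2910
Terminal stock prices: S_u = 49, S_d = 29.75
Terminal payoffs (S − K): max(19, 0) = 19, max(-0.25, 0) = 0
Node 0 (S = 35): V_0 = e^(−0.01)·[0.2910·19.0000 + 0.7090·0.0000] = 5.4740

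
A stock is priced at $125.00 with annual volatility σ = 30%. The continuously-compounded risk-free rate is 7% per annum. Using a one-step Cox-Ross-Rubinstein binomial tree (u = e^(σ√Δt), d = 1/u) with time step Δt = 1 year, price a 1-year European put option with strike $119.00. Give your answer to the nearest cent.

$11.21

CRR parameters: u = e^(σ√Δt) = e^(0.3·√1) = 1.3499, d = 1/u = 0.7408
Per-period rate: rΔt = 0.07·1 = 0.07, so R = e^0.07 = 1.0725
Risk-neutral probability p = (e^0.07 − 0.7408)/(1.3499 − 0.7408) = 0.3317/0.6090 = 0.5446
Terminal stock prices: S_u = 168.7, S_d = 92.6
Terminal payoffs (K − S): max(-49.73, 0) = 0, max(26.4, 0) = 26.4
Node 0 (S = 125): V_0 = e^(−0.07)·[0.5446·0.0000 + 0.4554·26.3977] = 11.2085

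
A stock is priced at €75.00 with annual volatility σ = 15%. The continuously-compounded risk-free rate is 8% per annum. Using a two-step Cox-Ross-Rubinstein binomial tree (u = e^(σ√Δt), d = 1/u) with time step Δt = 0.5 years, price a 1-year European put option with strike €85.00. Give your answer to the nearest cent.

€6.62

CRR parameters: u = e^(σ√Δt) = e^(0.15·√0.5) = 1.1119, d = 1/u = 0.8994
Per-period rate: rΔt = 0.08·0.5 = 0.04, so R = e^0.04 = 1.0408
Risk-neutral probability p = (e^0.04 − 0.8994)/(1.1119 − 0.8994) = 0.1414/0.2125 = 0.6655
Terminal stock prices: S_uu = 92.72, S_ud = 75, S_dd = 60.66
Terminal payoffs (K − S): max(-7.723, 0) = 0, max(10, 0) = 10, max(24.34, 0) = 24.34
Node u (S = 83.39): V_u = e^(−0.04)·[0.6655·0.0000 + 0.3345·10.0000] = 3.2135
Node d (S = 67.45): V_d = e^(−0.04)·[0.6655·10.0000 + 0.3345·24.3357] = 14.2147
Node 0 (S = 75): V_0 = e^(−0.04)·[0.6655·3.2135 + 0.3345·14.2147] = 6.6228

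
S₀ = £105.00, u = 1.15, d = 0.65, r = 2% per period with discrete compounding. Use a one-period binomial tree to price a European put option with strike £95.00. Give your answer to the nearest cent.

£6.82

Risk-neutral probability p = (1 + 0.02 − 0.65)/(1.15 − 0.65) = 0.3700/0.5000 = 0.7400
Terminal stock prices: S_u = 120.7, S_d = 68.25
Terminal payoffs (K − S): max(-25.75, 0) = 0, max(26.75, 0) = 26.75
Node 0 (S = 105): V_0 = 1/1.02·[0.7400·0.0000 + 0.2600·26.7500] = 6.8186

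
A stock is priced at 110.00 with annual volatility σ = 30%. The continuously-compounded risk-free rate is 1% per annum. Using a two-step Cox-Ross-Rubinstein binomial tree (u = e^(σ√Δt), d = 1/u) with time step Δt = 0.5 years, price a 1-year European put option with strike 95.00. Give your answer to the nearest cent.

6.68

CRR parameters: u = e^(σ√Δt) = e^(0.3·√0.5) = 1.2363, d = 1/u = 0.8089
Per-period rate: rΔt = 0.01·0.5 = 0.005, so R = e^0.005 = 1.0050
Risk-neutral probability p = (e^0.005 − 0.8089)/(1.2363 − 0.8089) = 0.1962/0.4275 = 0.4589
Terminal stock prices: S_uu = 168.1, S_ud = 110, S_dd = 71.97
Terminal payoffs (K − S): max(-73.13, 0) = 0, max(-15, 0) = 0, max(23.03, 0) = 23.03
Node u (S = 136): V_u = e^(−0.005)·[0.4589·0.0000 + 0.5411·0.0000] = 0.0000
Node d (S = 88.97): V_d = e^(−0.005)·[0.4589·0.0000 + 0.5411·23.0324] = 12.4009
Node 0 (S = 110): V_0 = e^(−0.005)·[0.4589·0.0000 + 0.5411·12.4009] = 6.6767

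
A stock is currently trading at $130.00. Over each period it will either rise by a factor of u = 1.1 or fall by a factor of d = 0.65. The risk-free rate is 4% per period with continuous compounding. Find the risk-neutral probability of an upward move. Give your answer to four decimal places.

p = 0.8685

Risk-neutral probability p = (e^0.04 − 0.65)/(1.1 − 0.65) = 0.3908/0.4500 = 0.8685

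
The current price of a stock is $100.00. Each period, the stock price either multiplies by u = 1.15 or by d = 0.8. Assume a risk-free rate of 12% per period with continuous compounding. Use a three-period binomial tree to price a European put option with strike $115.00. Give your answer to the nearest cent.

Risk-neutral probability p = (e^0.12 − 0.8)/(1.15 − 0.8) = 0.3275/0.3500 = 0.9357
Terminal stock prices: S_uuu = 152.1, S_uud = 105.8, S_udd = 73.6, S_ddd = 51.2
Terminal payoffs (K − S): max(-37.09, 0) = 0, max(9.2, 0) = 9.2, max(41.4, 0) = 41.4, max(63.8, 0) = 63.8
Node uu (S = 132.2): V_uu = e^(−0.12)·[0.9357·0.0000 + 0.0643·9.2000] = 0.5246
Node ud (S = 92): V_ud = e^(−0.12)·[0.9357·9.2000 + 0.0643·41.4000] = 9.9959
Node dd (S = 64): V_dd = e^(−0.12)·[0.9357·41.4000 + 0.0643·63.8000] = 37.9959
Node u (S = 115): V_u = e^(−0.12)·[0.9357·0.5246 + 0.0643·9.9959] = 1.0054
Node d (S = 80): V_d = e^(−0.12)·[0.9357·9.9959 + 0.0643·37.9959] = 10.4622
Node 0 (S = 100): V_0 = e^(−0.12)·[0.9357·1.0054 + 0.0643·10.4622] = 1.4310

$1.43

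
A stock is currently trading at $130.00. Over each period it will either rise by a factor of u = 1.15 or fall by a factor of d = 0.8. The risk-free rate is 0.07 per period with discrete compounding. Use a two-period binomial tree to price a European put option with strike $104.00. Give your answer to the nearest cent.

$0.95

Risk-neutral probability p = (1 + 0.07 − 0.8)/(1.15 − 0.8) = 0.2700/0.3500 = 0.7714
Terminal stock prices: S_uu = 171.9, S_ud = 119.6, S_dd = 83.2
Terminal payoffs (K − S): max(-67.92, 0) = 0, max(-15.6, 0) = 0, max(20.8, 0) = 20.8
Node u (S = 149.5): V_u = 1/1.07·[0.7714·0.0000 + 0.2286·0.0000] = 0.0000
Node d (S = 104): V_d = 1/1.07·[0.7714·0.0000 + 0.2286·20.8000] = 4.4433
Node 0 (S = 130): V_0 = 1/1.07·[0.7714·0.0000 + 0.2286·4.4433] = 0.9492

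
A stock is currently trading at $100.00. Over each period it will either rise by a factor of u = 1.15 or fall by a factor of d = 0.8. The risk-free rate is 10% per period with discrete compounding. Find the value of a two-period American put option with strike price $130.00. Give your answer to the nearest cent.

Risk-neutral probability p = (1 + 0.1 − 0.8)/(1.15 − 0.8) = 0.3000/0.3500 = 0.8571
Terminal stock prices: S_uu = 132.2, S_ud = 92, S_dd = 64
Terminal payoffs (K − S): max(-2.25, 0) = 0, max(38, 0) = 38, max(66, 0) = 66
Node u (S = 115): continuation = 1/1.1·[0.8571·0.0000 + 0.1429·38.0000] = 4.9351; exercise value = 15.0000 > continuation, so V_u = 15.0000 (exercise)
Node d (S = 80): continuation = 1/1.1·[0.8571·38.0000 + 0.1429·66.0000] = 38.1818; exercise value = 50.0000 > continuation, so V_d = 50.0000 (exercise)
Node 0 (S = 100): continuation = 1/1.1·[0.8571·15.0000 + 0.1429·50.0000] = 18.1818; exercise value = 30.0000 > continuation, so V_0 = 30.0000 (exercise)

$30.00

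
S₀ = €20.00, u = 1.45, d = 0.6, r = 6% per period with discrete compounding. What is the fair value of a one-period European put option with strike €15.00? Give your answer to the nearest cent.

€1.30

Risk-neutral probability p = (1 + 0.06 − 0.6)/(1.45 − 0.6) = 0.4600/0.8500 = 0.5412
Terminal stock prices: S_u = 29, S_d = 12
Terminal payoffs (K − S): max(-14, 0) = 0, max(3, 0) = 3
Node 0 (S = 20): V_0 = 1/1.06·[0.5412·0.0000 + 0.4588·3.0000] = 1.2986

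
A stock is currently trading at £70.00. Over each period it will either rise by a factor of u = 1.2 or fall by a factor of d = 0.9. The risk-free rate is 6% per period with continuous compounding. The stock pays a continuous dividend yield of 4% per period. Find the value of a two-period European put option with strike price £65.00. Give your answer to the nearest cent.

£2.64

Per-period risk-free factor R = e^0.06 = 1.0618; dividend-adjusted growth = e^(0.06−0.04) = 1.0202.
Risk-neutral probability p = (1.0202 − 0.9)/(1.2 − 0.9) = 0.1202/0.3000 = 0.4007
Terminal stock prices: S_uu = 100.8, S_ud = 75.6, S_dd = 56.7
Terminal payoffs (K − S): max(-35.8, 0) = 0, max(-10.6, 0) = 0, max(8.3, 0) = 8.3
Node u (S = 84): V_u = e^(−0.06)·[0.4007·0.0000 + 0.5993·0.0000] = 0.0000
Node d (S = 63): V_d = e^(−0.06)·[0.4007·0.0000 + 0.5993·8.3000] = 4.6847
Node 0 (S = 70): V_0 = e^(−0.06)·[0.4007·0.0000 + 0.5993·4.6847] = 2.6442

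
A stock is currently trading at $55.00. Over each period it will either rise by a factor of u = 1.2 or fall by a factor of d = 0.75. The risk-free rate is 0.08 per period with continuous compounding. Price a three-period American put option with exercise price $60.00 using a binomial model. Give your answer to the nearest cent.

$6.28

Risk-neutral probability p = (e^0.08 − 0.75)/(1.2 − 0.75) = 0.3333/0.4500 = 0.7406
Terminal stock prices: S_uuu = 95.04, S_uud = 59.4, S_udd = 37.12, S_ddd = 23.2
Terminal payoffs (K − S): max(-35.04, 0) = 0, max(0.6, 0) = 0.6, max(22.88, 0) = 22.88, max(36.8, 0) = 36.8
Node uu (S = 79.2): continuation = e^(−0.08)·[0.7406·0.0000 + 0.2594·0.6000] = 0.1437; exercise value = 0.0000 ≤ continuation, so V_uu = 0.1437
Node ud (S = 49.5): continuation = e^(−0.08)·[0.7406·0.6000 + 0.2594·22.8750] = 5.8870; exercise value = 10.5000 > continuation, so V_ud = 10.5000 (exercise)
Node dd (S = 30.94): continuation = e^(−0.08)·[0.7406·22.8750 + 0.2594·36.7969] = 24.4495; exercise value = 29.0625 > continuation, so V_dd = 29.0625 (exercise)
Node u (S = 66): continuation = e^(−0.08)·[0.7406·0.1437 + 0.2594·10.5000] = 2.6121; exercise value = 0.0000 ≤ continuation, so V_u = 2.6121
Node d (S = 41.25): continuation = e^(−0.08)·[0.7406·10.5000 + 0.2594·29.0625] = 14.1370; exercise value = 18.7500 > continuation, so V_d = 18.7500 (exercise)
Node 0 (S = 55): continuation = e^(−0.08)·[0.7406·2.6121 + 0.2594·18.7500] = 6.2751; exercise value = 5.0000 ≤ continuation, so V_0 = 6.2751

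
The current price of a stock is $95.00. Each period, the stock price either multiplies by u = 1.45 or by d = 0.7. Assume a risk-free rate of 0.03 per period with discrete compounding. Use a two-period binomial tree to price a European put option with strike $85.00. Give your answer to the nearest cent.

$11.37

Risk-neutral probability p = (1 + 0.03 − 0.7)/(1.45 − 0.7) = 0.3300/0.7500 = 0.4400
Terminal stock prices: S_uu = 199.7, S_ud = 96.42, S_dd = 46.55
Terminal payoffs (K − S): max(-114.7, 0) = 0, max(-11.42, 0) = 0, max(38.45, 0) = 38.45
Node u (S = 137.8): V_u = 1/1.03·[0.4400·0.0000 + 0.5600·0.0000] = 0.0000
Node d (S = 66.5): V_d = 1/1.03·[0.4400·0.0000 + 0.5600·38.4500] = 20.9049
Node 0 (S = 95): V_0 = 1/1.03·[0.4400·0.0000 + 0.5600·20.9049] = 11.3657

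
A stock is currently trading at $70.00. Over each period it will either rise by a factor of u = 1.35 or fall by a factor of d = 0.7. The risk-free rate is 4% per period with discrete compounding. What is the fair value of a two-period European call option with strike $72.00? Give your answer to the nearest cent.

$14.06

Risk-neutral probability p = (1 + 0.04 − 0.7)/(1.35 − 0.7) = 0.3400/0.6500 = 0.5231
Terminal stock prices: S_uu = 127.6, S_ud = 66.15, S_dd = 34.3
Terminal payoffs (S − K): max(55.58, 0) = 55.58, max(-5.85, 0) = 0, max(-37.7, 0) = 0
Node u (S = 94.5): V_u = 1/1.04·[0.5231·55.5750 + 0.4769·0.0000] = 27.9519
Node d (S = 49): V_d = 1/1.04·[0.5231·0.0000 + 0.4769·0.0000] = 0.0000
Node 0 (S = 70): V_0 = 1/1.04·[0.5231·27.9519 + 0.4769·0.0000] = 14.0587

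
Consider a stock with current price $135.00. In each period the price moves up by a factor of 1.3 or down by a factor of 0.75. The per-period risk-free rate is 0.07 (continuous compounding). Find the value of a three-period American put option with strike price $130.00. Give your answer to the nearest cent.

Risk-neutral probability p = (e^0.07 − 0.75)/(1.3 − 0.75) = 0.3225/0.5500 = 0.5864
Terminal stock prices: S_uuu = 296.6, S_uud = 171.1, S_udd = 98.72, S_ddd = 56.95
Terminal payoffs (K − S): max(-166.6, 0) = 0, max(-41.11, 0) = 0, max(31.28, 0) = 31.28, max(73.05, 0) = 73.05
Node uu (S = 228.2): continuation = e^(−0.07)·[0.5864·0.0000 + 0.4136·0.0000] = 0.0000; exercise value = 0.0000 ≤ continuation, so V_uu = 0.0000
Node ud (S = 131.6): continuation = e^(−0.07)·[0.5864·0.0000 + 0.4136·31.2812] = 12.0639; exercise value = 0.0000 ≤ continuation, so V_ud = 12.0639
Node dd (S = 75.94): continuation = e^(−0.07)·[0.5864·31.2812 + 0.4136·73.0469] = 45.2737; exercise value = 54.0625 > continuation, so V_dd = 54.0625 (exercise)
Node u (S = 175.5): continuation = e^(−0.07)·[0.5864·0.0000 + 0.4136·12.0639] = 4.6525; exercise value = 0.0000 ≤ continuation, so V_u = 4.6525
Node d (S = 101.2): continuation = e^(−0.07)·[0.5864·12.0639 + 0.4136·54.0625] = 27.4454; exercise value = 28.7500 > continuation, so V_d = 28.7500 (exercise)
Node 0 (S = 135): continuation = e^(−0.07)·[0.5864·4.6525 + 0.4136·28.7500] = 13.6314; exercise value = 0.0000 ≤ continuation, so V_0 = 13.6314

$13.63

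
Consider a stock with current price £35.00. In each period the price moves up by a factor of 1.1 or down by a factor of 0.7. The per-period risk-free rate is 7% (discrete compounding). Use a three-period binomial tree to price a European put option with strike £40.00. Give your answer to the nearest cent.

Risk-neutral probability p = (1 + 0.07 − 0.7)/(1.1 − 0.7) = 0.3700/0.4000 = 0.9250
Terminal stock prices: S_uuu = 46.59, S_uud = 29.65, S_udd = 18.86, S_ddd = 12
Terminal payoffs (K − S): max(-6.585, 0) = 0, max(10.35, 0) = 10.35, max(21.14, 0) = 21.14, max(28, 0) = 28
Node uu (S = 42.35): V_uu = 1/1.07·[0.9250·0.0000 + 0.0750·10.3550] = 0.7258
Node ud (S = 26.95): V_ud = 1/1.07·[0.9250·10.3550 + 0.0750·21.1350] = 10.4332
Node dd (S = 17.15): V_dd = 1/1.07·[0.9250·21.1350 + 0.0750·27.9950] = 20.2332
Node u (S = 38.5): V_u = 1/1.07·[0.9250·0.7258 + 0.0750·10.4332] = 1.3588
Node d (S = 24.5): V_d = 1/1.07·[0.9250·10.4332 + 0.0750·20.2332] = 10.4375
Node 0 (S = 35): V_0 = 1/1.07·[0.9250·1.3588 + 0.0750·10.4375] = 1.9062

£1.91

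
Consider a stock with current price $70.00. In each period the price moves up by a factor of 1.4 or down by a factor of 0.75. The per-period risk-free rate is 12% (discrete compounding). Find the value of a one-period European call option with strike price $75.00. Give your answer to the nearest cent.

$11.69

Risk-neutral probability p = (1 + 0.12 − 0.75)/(1.4 − 0.75) = 0.3700/0.6500 = 0.5692
Terminal stock prices: S_u = 98, S_d = 52.5
Terminal payoffs (S − K): max(23, 0) = 23, max(-22.5, 0) = 0
Node 0 (S = 70): V_0 = 1/1.12·[0.5692·23.0000 + 0.4308·0.0000] = 11.6896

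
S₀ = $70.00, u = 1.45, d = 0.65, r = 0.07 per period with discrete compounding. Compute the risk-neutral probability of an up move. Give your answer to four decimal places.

Risk-neutral probability p = (1 + 0.07 − 0.65)/(1.45 − 0.65) = 0.4200/0.8000 = 0.5250

p = 0.5250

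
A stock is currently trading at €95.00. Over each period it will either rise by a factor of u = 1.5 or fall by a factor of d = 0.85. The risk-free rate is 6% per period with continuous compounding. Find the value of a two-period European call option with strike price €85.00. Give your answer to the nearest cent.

Risk-neutral probability p = (e^0.06 − 0.85)/(1.5 − 0.85) = 0.2118/0.6500 = 0.3259
Terminal stock prices: S_uu = 213.8, S_ud = 121.1, S_dd = 68.64
Terminal payoffs (S − K): max(128.8, 0) = 128.8, max(36.12, 0) = 36.12, max(-16.36, 0) = 0
Node u (S = 142.5): V_u = e^(−0.06)·[0.3259·128.7500 + 0.6741·36.1250] = 62.4500
Node d (S = 80.75): V_d = e^(−0.06)·[0.3259·36.1250 + 0.6741·0.0000] = 11.0876
Node 0 (S = 95): V_0 = e^(−0.06)·[0.3259·62.4500 + 0.6741·11.0876] = 26.2062

€26.21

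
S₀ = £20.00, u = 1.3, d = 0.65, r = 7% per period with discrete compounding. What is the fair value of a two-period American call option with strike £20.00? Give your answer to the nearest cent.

Risk-neutral probability p = (1 + 0.07 − 0.65)/(1.3 − 0.65) = 0.4200/0.6500 = 0.6462
Terminal stock prices: S_uu = 33.8, S_ud = 16.9, S_dd = 8.45
Terminal payoffs (S − K): max(13.8, 0) = 13.8, max(-3.1, 0) = 0, max(-11.55, 0) = 0
Node u (S = 26): continuation = 1/1.07·[0.6462·13.8000 + 0.3538·0.0000] = 8.3336; exercise value = 6.0000 ≤ continuation, so V_u = 8.3336
Node d (S = 13): continuation = 1/1.07·[0.6462·0.0000 + 0.3538·0.0000] = 0.0000; exercise value = 0.0000 ≤ continuation, so V_d = 0.0000
Node 0 (S = 20): continuation = 1/1.07·[0.6462·8.3336 + 0.3538·0.0000] = 5.0325; exercise value = 0.0000 ≤ continuation, so V_0 = 5.0325

£5.03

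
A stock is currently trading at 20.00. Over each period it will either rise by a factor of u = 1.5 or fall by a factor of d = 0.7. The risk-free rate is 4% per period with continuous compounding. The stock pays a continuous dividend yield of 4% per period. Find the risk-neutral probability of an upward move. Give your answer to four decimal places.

Per-period risk-free factor R = e^0.04 = 1.0408; dividend-adjusted growth = e^(0.04−0.04) = 1.0000.
Risk-neutral probability p = (1.0000 − 0.7)/(1.5 − 0.7) = 0.3000/0.8000 = 0.3750

p = 0.3750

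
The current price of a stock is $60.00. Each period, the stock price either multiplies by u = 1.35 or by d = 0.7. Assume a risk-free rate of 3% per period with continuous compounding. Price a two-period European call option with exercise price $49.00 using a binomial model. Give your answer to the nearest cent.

$18.31

Risk-neutral probability p = (e^0.03 − 0.7)/(1.35 − 0.7) = 0.3305/0.6500 = 0.5084
Terminal stock prices: S_uu = 109.4, S_ud = 56.7, S_dd = 29.4
Terminal payoffs (S − K): max(60.35, 0) = 60.35, max(7.7, 0) = 7.7, max(-19.6, 0) = 0
Node u (S = 81): V_u = e^(−0.03)·[0.5084·60.3500 + 0.4916·7.7000] = 33.4482
Node d (S = 42): V_d = e^(−0.03)·[0.5084·7.7000 + 0.4916·0.0000] = 3.7989
Node 0 (S = 60): V_0 = e^(−0.03)·[0.5084·33.4482 + 0.4916·3.7989] = 18.3146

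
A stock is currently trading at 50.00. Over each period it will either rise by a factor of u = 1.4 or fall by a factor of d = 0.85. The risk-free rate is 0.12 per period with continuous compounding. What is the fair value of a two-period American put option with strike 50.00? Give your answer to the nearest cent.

3.30

Risk-neutral probability p = (e^0.12 − 0.85)/(1.4 − 0.85) = 0.2775/0.5500 = 0.5045
Terminal stock prices: S_uu = 98, S_ud = 59.5, S_dd = 36.12
Terminal payoffs (K − S): max(-48, 0) = 0, max(-9.5, 0) = 0, max(13.88, 0) = 13.88
Node u (S = 70): continuation = e^(−0.12)·[0.5045·0.0000 + 0.4955·0.0000] = 0.0000; exercise value = 0.0000 ≤ continuation, so V_u = 0.0000
Node d (S = 42.5): continuation = e^(−0.12)·[0.5045·0.0000 + 0.4955·13.8750] = 6.0971; exercise value = 7.5000 > continuation, so V_d = 7.5000 (exercise)
Node 0 (S = 50): continuation = e^(−0.12)·[0.5045·0.0000 + 0.4955·7.5000] = 3.2958; exercise value = 0.0000 ≤ continuation, so V_0 = 3.2958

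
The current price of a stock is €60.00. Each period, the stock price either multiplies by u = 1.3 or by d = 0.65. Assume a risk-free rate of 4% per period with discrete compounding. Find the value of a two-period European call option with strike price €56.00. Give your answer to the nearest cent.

Risk-neutral probability p = (1 + 0.04 − 0.65)/(1.3 − 0.65) = 0.3900/0.6500 = 0.6000
Terminal stock prices: S_uu = 101.4, S_ud = 50.7, S_dd = 25.35
Terminal payoffs (S − K): max(45.4, 0) = 45.4, max(-5.3, 0) = 0, max(-30.65, 0) = 0
Node u (S = 78): V_u = 1/1.04·[0.6000·45.4000 + 0.4000·0.0000] = 26.1923
Node d (S = 39): V_d = 1/1.04·[0.6000·0.0000 + 0.4000·0.0000] = 0.0000
Node 0 (S = 60): V_0 = 1/1.04·[0.6000·26.1923 + 0.4000·0.0000] = 15.1109

€15.11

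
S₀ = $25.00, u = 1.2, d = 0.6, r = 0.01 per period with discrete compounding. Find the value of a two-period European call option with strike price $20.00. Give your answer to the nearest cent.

Risk-neutral probability p = (1 + 0.01 − 0.6)/(1.2 − 0.6) = 0.4100/0.6000 = 0.6833
Terminal stock prices: S_uu = 36, S_ud = 18, S_dd = 9
Terminal payoffs (S − K): max(16, 0) = 16, max(-2, 0) = 0, max(-11, 0) = 0
Node u (S = 30): V_u = 1/1.01·[0.6833·16.0000 + 0.3167·0.0000] = 10.8251
Node d (S = 15): V_d = 1/1.01·[0.6833·0.0000 + 0.3167·0.0000] = 0.0000
Node 0 (S = 25): V_0 = 1/1.01·[0.6833·10.8251 + 0.3167·0.0000] = 7.3239

$7.32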